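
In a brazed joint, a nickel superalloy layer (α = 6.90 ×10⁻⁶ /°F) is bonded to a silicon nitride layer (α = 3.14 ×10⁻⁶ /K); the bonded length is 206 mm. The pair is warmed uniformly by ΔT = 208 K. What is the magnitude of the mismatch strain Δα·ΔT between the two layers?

1.93×10⁻³

nickel superalloy: α = 6.90×10⁻⁶/°F × 9/5 = 12.4×10⁻⁶/K.
Δα = |12.4 − 3.14|×10⁻⁶/K = 9.28×10⁻⁶/K.
Mismatch strain = Δα·ΔT = 9.28×10⁻⁶ × 208.0 = 1.93×10⁻³.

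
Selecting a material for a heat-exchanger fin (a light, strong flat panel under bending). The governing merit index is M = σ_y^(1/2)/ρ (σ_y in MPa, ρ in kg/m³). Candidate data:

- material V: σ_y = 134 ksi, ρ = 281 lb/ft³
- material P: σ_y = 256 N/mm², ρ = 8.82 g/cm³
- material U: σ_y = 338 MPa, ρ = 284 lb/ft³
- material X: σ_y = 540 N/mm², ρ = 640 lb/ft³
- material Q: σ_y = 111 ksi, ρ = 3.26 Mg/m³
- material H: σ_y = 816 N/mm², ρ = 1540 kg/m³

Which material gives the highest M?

material H

Convert each candidate to consistent units, then evaluate M:
  material V: σ_y = 923.9 MPa, ρ = 4501 kg/m³
  material P: σ_y = 256.0 MPa, ρ = 8820 kg/m³
  material U: σ_y = 338.0 MPa, ρ = 4549 kg/m³
  material X: σ_y = 540.0 MPa, ρ = 10250 kg/m³
  material Q: σ_y = 765.3 MPa, ρ = 3260 kg/m³
  material H: σ_y = 816.0 MPa, ρ = 1540 kg/m³
  material H: M = 18.5×10⁻³
  material Q: M = 8.49×10⁻³
  material V: M = 6.75×10⁻³
  material U: M = 4.04×10⁻³
  material X: M = 2.27×10⁻³
  material P: M = 1.81×10⁻³
Highest index: material H.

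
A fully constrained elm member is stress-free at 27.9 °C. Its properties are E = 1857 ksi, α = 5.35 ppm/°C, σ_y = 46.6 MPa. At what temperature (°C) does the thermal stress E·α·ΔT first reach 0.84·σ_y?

E = 1857 ksi = 12.80 GPa.
E·α·ΔT = 39.14 MPa ⇒ ΔT = 39.14 / (12.80×10³ × 5.35×10⁻⁶) = 571.5 K.
T = 27.9 + 571.5 = 599.4 °C.

599 °C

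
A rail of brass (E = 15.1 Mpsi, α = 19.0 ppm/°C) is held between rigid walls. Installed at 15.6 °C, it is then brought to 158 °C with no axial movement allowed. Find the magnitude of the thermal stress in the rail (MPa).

E = 15.1 Mpsi = 104.1 GPa.
ΔT = 142.4 K. Constrained thermal stress σ = E·α·ΔT = 104.1×10³ MPa × 19.0×10⁻⁶ × 142.4 = 282 MPa (compressive).

282 MPa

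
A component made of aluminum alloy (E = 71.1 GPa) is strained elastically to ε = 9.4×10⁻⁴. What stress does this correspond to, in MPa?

66.8 MPa

σ = E·ε = 71100 MPa × 9.4×10⁻⁴ = 66.8 MPa.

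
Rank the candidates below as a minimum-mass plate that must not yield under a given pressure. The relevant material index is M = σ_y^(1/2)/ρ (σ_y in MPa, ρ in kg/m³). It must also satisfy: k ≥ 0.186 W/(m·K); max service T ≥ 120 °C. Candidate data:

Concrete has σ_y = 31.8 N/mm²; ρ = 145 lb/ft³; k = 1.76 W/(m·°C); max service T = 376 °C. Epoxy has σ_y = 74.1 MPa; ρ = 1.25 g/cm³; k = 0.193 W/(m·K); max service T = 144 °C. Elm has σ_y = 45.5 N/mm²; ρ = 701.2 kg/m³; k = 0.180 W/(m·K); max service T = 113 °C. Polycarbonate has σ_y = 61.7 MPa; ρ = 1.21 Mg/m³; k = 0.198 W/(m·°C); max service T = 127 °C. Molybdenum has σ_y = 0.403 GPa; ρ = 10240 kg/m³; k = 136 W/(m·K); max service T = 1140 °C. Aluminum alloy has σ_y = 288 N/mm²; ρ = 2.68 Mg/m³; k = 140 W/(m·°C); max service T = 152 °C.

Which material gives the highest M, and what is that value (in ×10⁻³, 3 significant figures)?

Screen on constraints: k ≥ 0.186 W/(m·K); max service T ≥ 120 °C. Survivors: concrete, epoxy, polycarbonate, molybdenum, aluminum alloy.
Putting every candidate on a common basis:
  concrete: σ_y = 31.80 MPa, ρ = 2323 kg/m³
  epoxy: σ_y = 74.10 MPa, ρ = 1250 kg/m³
  polycarbonate: σ_y = 61.70 MPa, ρ = 1210 kg/m³
  molybdenum: σ_y = 403.0 MPa, ρ = 10240 kg/m³
  aluminum alloy: σ_y = 288.0 MPa, ρ = 2680 kg/m³
  epoxy: M = 6.89×10⁻³
  polycarbonate: M = 6.49×10⁻³
  aluminum alloy: M = 6.33×10⁻³
  concrete: M = 2.43×10⁻³
  molybdenum: M = 1.96×10⁻³
Epoxy ranks first.

epoxy, M = 6.89×10⁻³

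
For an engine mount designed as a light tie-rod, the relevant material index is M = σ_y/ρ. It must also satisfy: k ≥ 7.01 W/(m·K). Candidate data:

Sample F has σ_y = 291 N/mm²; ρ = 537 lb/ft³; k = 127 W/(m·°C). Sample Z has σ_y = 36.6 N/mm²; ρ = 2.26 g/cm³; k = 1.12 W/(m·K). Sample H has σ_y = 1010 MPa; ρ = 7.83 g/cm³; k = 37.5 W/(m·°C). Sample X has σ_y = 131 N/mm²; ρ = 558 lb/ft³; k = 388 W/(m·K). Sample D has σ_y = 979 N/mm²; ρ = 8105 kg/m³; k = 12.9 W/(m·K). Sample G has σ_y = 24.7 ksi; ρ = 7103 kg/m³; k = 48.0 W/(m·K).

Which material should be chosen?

sample H

Screen on constraints: k ≥ 7.01 W/(m·K). Survivors: sample F, sample H, sample X, sample D, sample G.
In SI units:
  sample F: σ_y = 291.0 MPa, ρ = 8602 kg/m³
  sample H: σ_y = 1010 MPa, ρ = 7830 kg/m³
  sample X: σ_y = 131.0 MPa, ρ = 8938 kg/m³
  sample D: σ_y = 979.0 MPa, ρ = 8105 kg/m³
  sample G: σ_y = 170.3 MPa, ρ = 7103 kg/m³
  sample H: M = 129 kN·m/kg
  sample D: M = 121 kN·m/kg
  sample F: M = 33.8 kN·m/kg
  sample G: M = 24.0 kN·m/kg
  sample X: M = 14.7 kN·m/kg
Highest index: sample H.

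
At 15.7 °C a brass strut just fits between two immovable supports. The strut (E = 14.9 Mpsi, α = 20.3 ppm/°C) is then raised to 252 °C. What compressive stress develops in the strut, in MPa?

493 MPa

E = 14.9 Mpsi = 102.7 GPa.
ΔT = 236.3 K. Constrained thermal stress σ = E·α·ΔT = 102.7×10³ MPa × 20.3×10⁻⁶ × 236.3 = 493 MPa (compressive).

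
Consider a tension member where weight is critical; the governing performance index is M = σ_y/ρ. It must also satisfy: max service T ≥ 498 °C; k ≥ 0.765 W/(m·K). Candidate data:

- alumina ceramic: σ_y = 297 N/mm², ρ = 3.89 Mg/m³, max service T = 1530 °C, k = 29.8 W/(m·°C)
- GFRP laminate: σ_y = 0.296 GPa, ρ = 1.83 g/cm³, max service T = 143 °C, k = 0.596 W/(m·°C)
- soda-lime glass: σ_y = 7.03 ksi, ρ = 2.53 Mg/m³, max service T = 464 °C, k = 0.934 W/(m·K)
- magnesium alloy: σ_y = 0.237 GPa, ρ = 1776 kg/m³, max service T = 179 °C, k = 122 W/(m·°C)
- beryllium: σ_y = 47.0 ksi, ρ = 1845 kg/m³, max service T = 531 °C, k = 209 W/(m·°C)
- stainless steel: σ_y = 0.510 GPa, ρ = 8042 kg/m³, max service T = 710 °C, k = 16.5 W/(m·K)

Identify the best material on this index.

beryllium

Screen on constraints: max service T ≥ 498 °C; k ≥ 0.765 W/(m·K). Survivors: alumina ceramic, beryllium, stainless steel.
Putting every candidate on a common basis:
  alumina ceramic: σ_y = 297.0 MPa, ρ = 3890 kg/m³
  beryllium: σ_y = 324.1 MPa, ρ = 1845 kg/m³
  stainless steel: σ_y = 510.0 MPa, ρ = 8042 kg/m³
  beryllium: M = 176 kN·m/kg
  alumina ceramic: M = 76.3 kN·m/kg
  stainless steel: M = 63.4 kN·m/kg
Beryllium has the largest M.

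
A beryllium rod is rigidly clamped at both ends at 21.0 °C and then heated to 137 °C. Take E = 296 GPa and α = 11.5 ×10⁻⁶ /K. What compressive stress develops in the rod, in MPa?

395 MPa

ΔT = 116.0 K. Constrained thermal stress σ = E·α·ΔT = 296.0×10³ MPa × 11.5×10⁻⁶ × 116.0 = 395 MPa (compressive).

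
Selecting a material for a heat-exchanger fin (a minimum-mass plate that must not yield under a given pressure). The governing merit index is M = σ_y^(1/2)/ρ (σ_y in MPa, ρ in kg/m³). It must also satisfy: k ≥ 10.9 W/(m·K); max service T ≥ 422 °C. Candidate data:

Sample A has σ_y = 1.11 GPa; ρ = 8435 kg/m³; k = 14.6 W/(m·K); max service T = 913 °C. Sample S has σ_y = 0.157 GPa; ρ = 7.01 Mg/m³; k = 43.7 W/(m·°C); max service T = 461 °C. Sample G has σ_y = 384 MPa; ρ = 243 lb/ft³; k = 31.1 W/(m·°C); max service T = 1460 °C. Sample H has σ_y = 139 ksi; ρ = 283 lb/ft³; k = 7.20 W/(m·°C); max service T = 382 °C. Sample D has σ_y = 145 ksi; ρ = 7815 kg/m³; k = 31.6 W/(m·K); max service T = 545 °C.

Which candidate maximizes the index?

sample G

Screen on constraints: k ≥ 10.9 W/(m·K); max service T ≥ 422 °C. Survivors: sample A, sample S, sample G, sample D.
In SI units:
  sample A: σ_y = 1110 MPa, ρ = 8435 kg/m³
  sample S: σ_y = 157.0 MPa, ρ = 7010 kg/m³
  sample G: σ_y = 384.0 MPa, ρ = 3892 kg/m³
  sample D: σ_y = 999.7 MPa, ρ = 7815 kg/m³
  sample G: M = 5.03×10⁻³
  sample D: M = 4.05×10⁻³
  sample A: M = 3.95×10⁻³
  sample S: M = 1.79×10⁻³
The maximum is for sample G.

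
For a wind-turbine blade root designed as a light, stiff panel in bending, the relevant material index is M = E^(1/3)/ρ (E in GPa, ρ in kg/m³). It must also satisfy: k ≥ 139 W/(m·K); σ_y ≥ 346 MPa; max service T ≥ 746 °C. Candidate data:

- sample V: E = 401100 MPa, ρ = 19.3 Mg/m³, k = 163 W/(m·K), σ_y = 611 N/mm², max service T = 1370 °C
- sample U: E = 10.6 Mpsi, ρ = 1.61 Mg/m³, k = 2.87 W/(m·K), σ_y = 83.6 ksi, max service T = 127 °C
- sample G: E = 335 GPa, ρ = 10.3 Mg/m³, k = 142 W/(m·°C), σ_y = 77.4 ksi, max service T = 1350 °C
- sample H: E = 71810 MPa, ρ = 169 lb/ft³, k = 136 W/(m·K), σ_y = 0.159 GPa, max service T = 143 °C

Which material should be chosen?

sample G

Screen on constraints: k ≥ 139 W/(m·K); σ_y ≥ 346 MPa; max service T ≥ 746 °C. Survivors: sample V, sample G.
Normalizing units and computing the index:
  sample V: E = 401.1 GPa, ρ = 19300 kg/m³
  sample G: E = 335.0 GPa, ρ = 10300 kg/m³
  sample G: M = 0.674×10⁻³
  sample V: M = 0.382×10⁻³
Highest index: sample G.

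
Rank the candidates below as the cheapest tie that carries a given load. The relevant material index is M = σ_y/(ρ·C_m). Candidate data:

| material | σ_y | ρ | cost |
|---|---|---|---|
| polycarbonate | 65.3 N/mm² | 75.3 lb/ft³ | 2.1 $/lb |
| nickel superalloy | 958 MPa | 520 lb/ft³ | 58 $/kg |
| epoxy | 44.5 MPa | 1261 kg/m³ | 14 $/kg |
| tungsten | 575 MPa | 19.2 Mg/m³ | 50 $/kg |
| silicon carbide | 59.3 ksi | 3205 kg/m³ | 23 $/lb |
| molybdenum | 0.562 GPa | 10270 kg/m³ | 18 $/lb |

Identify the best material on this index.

polycarbonate

Putting every candidate on a common basis:
  polycarbonate: σ_y = 65.30 MPa, ρ = 1206 kg/m³, cost = 4.630 $/kg
  nickel superalloy: σ_y = 958.0 MPa, ρ = 8330 kg/m³, cost = 58.00 $/kg
  epoxy: σ_y = 44.50 MPa, ρ = 1261 kg/m³, cost = 14.00 $/kg
  tungsten: σ_y = 575.0 MPa, ρ = 19200 kg/m³, cost = 50.00 $/kg
  silicon carbide: σ_y = 408.9 MPa, ρ = 3205 kg/m³, cost = 50.71 $/kg
  molybdenum: σ_y = 562.0 MPa, ρ = 10270 kg/m³, cost = 39.68 $/kg
  polycarbonate: M = 11.7 kN·m per $
  epoxy: M = 2.52 kN·m per $
  silicon carbide: M = 2.52 kN·m per $
  nickel superalloy: M = 1.98 kN·m per $
  molybdenum: M = 1.38 kN·m per $
  tungsten: M = 0.599 kN·m per $
Highest index: polycarbonate.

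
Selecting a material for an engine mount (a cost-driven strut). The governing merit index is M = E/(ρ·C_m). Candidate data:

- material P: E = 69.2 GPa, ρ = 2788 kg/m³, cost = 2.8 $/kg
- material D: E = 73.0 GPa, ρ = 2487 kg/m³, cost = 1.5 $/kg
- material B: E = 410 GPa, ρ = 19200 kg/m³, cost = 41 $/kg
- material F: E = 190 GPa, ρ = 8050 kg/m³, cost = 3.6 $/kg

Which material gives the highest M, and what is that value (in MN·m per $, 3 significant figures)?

Evaluate M for each candidate:
  material D: M = 19.6 MN·m per $
  material P: M = 8.86 MN·m per $
  material F: M = 6.56 MN·m per $
  material B: M = 0.521 MN·m per $
Material D has the largest M.

material D, M = 19.6 MN·m per $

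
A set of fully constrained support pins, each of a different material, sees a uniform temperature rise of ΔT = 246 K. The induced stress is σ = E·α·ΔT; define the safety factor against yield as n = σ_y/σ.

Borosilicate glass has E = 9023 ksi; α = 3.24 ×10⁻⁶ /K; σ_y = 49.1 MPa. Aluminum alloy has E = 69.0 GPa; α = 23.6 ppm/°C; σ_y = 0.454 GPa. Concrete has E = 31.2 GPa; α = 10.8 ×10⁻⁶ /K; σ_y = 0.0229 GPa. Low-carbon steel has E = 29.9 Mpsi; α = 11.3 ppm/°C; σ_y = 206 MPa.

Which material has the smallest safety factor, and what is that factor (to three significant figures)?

concrete, n = 0.276

With everything in SI (GPa, ×10⁻⁶/K, MPa):
  borosilicate glass: E = 62.21, α = 3.24, σ_y = 49.10 → σ = 49.6 MPa, n = 0.990
  aluminum alloy: E = 69.00, α = 23.6, σ_y = 454.0 → σ = 401 MPa, n = 1.13
  concrete: E = 31.20, α = 10.8, σ_y = 22.90 → σ = 82.9 MPa, n = 0.276
  low-carbon steel: E = 206.2, α = 11.3, σ_y = 206.0 → σ = 573 MPa, n = 0.359
Smallest n: concrete with n = 0.276.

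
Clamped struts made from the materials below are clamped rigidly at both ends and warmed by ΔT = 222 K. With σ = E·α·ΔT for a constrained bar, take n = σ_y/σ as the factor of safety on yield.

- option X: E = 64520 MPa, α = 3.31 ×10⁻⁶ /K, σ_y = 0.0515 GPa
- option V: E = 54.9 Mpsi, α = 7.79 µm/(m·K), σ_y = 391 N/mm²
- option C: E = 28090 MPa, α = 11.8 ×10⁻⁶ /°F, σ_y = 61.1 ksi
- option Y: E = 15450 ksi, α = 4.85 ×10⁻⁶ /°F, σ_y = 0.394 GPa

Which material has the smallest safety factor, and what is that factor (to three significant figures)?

With everything in SI (GPa, ×10⁻⁶/K, MPa):
  option X: E = 64.52, α = 3.31, σ_y = 51.50 → σ = 47.4 MPa, n = 1.09
  option V: E = 378.5, α = 7.79, σ_y = 391.0 → σ = 655 MPa, n = 0.597
  option C: E = 28.09, α = 21.2, σ_y = 421.3 → σ = 132 MPa, n = 3.18
  option Y: E = 106.5, α = 8.73, σ_y = 394.0 → σ = 206 MPa, n = 1.91
Smallest n: option V with n = 0.597.

option V, n = 0.597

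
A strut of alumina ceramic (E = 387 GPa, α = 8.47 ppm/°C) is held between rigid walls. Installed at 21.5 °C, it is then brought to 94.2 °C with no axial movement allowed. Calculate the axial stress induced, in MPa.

238 MPa

ΔT = 72.70 K. Constrained thermal stress σ = E·α·ΔT = 387.0×10³ MPa × 8.47×10⁻⁶ × 72.70 = 238 MPa (compressive).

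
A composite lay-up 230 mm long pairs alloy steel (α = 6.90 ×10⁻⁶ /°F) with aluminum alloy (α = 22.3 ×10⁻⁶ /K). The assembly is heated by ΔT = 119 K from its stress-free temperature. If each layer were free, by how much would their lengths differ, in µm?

alloy steel: α = 6.90×10⁻⁶/°F × 9/5 = 12.4×10⁻⁶/K.
Δα = |12.4 − 22.3|×10⁻⁶/K = 9.88×10⁻⁶/K.
ΔL_mismatch = Δα·L·ΔT = 9.88×10⁻⁶ × 230.0 mm × 119.0 K = 270 µm.

270 µm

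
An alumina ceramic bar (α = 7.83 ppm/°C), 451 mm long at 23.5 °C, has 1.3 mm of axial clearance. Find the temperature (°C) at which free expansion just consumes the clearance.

392 °C

α·L₀·ΔT = 1.3 mm ⇒ ΔT = 1.3 / (7.83×10⁻⁶ × 451.0) = 368.1 K.
T = 23.5 + 368.1 = 391.6 °C.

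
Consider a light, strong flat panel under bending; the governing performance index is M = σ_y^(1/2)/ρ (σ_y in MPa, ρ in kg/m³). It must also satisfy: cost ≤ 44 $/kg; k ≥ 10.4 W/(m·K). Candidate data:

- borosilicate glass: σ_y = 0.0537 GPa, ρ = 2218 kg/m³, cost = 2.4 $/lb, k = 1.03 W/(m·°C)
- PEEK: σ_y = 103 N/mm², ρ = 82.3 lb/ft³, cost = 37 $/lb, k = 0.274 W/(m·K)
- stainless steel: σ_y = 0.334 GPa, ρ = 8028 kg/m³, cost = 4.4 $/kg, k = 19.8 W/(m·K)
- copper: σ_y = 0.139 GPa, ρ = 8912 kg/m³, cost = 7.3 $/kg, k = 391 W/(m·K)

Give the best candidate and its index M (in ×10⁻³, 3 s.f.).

stainless steel, M = 2.28×10⁻³

Screen on constraints: cost ≤ 44 $/kg; k ≥ 10.4 W/(m·K). Survivors: stainless steel, copper.
Convert each candidate to consistent units, then evaluate M:
  stainless steel: σ_y = 334.0 MPa, ρ = 8028 kg/m³
  copper: σ_y = 139.0 MPa, ρ = 8912 kg/m³
  stainless steel: M = 2.28×10⁻³
  copper: M = 1.32×10⁻³
The maximum is for stainless steel.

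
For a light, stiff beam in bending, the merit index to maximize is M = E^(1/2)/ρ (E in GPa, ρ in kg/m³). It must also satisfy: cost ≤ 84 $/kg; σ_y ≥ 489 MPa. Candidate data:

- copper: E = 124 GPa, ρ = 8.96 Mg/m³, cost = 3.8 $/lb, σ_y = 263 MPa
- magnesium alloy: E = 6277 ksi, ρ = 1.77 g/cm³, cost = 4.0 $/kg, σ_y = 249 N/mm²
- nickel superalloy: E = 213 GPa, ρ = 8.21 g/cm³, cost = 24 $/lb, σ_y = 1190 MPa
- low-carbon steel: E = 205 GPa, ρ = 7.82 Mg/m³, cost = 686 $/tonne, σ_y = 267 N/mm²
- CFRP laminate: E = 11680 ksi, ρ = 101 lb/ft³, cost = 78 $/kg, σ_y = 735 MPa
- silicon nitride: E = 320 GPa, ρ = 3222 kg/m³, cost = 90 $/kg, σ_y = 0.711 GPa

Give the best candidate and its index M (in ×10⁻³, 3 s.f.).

CFRP laminate, M = 5.55×10⁻³

Screen on constraints: cost ≤ 84 $/kg; σ_y ≥ 489 MPa. Survivors: nickel superalloy, CFRP laminate.
Normalizing units and computing the index:
  nickel superalloy: E = 213.0 GPa, ρ = 8210 kg/m³
  CFRP laminate: E = 80.53 GPa, ρ = 1618 kg/m³
  CFRP laminate: M = 5.55×10⁻³
  nickel superalloy: M = 1.78×10⁻³
Highest index: CFRP laminate.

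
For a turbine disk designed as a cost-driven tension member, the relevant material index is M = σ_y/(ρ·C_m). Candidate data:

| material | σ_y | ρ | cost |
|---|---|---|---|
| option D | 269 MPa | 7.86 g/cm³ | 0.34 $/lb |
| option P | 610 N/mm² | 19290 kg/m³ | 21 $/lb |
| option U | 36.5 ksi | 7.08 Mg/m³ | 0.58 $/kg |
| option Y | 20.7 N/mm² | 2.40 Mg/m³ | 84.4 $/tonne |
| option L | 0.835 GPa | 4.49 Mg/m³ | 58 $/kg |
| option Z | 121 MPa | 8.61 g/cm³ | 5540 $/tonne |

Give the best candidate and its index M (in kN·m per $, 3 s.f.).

Putting every candidate on a common basis:
  option D: σ_y = 269.0 MPa, ρ = 7860 kg/m³, cost = 0.7496 $/kg
  option P: σ_y = 610.0 MPa, ρ = 19290 kg/m³, cost = 46.30 $/kg
  option U: σ_y = 251.7 MPa, ρ = 7080 kg/m³, cost = 0.5800 $/kg
  option Y: σ_y = 20.70 MPa, ρ = 2400 kg/m³, cost = 0.08440 $/kg
  option L: σ_y = 835.0 MPa, ρ = 4490 kg/m³, cost = 58.00 $/kg
  option Z: σ_y = 121.0 MPa, ρ = 8610 kg/m³, cost = 5.540 $/kg
  option Y: M = 102 kN·m per $
  option U: M = 61.3 kN·m per $
  option D: M = 45.7 kN·m per $
  option L: M = 3.21 kN·m per $
  option Z: M = 2.54 kN·m per $
  option P: M = 0.683 kN·m per $
Highest index: option Y.

option Y, M = 102 kN·m per $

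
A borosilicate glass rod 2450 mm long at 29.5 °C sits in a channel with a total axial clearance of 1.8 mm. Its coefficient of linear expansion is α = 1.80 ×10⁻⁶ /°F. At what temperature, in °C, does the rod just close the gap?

α = 1.80×10⁻⁶/°F × 9/5 = 3.24×10⁻⁶/K.
α·L₀·ΔT = 1.8 mm ⇒ ΔT = 1.8 / (3.24×10⁻⁶ × 2450.0) = 226.8 K.
T = 29.5 + 226.8 = 256.3 °C.

256 °C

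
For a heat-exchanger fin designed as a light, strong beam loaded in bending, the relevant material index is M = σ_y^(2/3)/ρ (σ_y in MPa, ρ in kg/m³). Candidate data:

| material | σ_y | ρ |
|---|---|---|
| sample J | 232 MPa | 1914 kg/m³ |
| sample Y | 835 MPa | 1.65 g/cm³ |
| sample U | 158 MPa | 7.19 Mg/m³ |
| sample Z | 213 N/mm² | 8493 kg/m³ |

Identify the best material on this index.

Putting every candidate on a common basis:
  sample J: σ_y = 232.0 MPa, ρ = 1914 kg/m³
  sample Y: σ_y = 835.0 MPa, ρ = 1650 kg/m³
  sample U: σ_y = 158.0 MPa, ρ = 7190 kg/m³
  sample Z: σ_y = 213.0 MPa, ρ = 8493 kg/m³
  sample Y: M = 53.7×10⁻³
  sample J: M = 19.7×10⁻³
  sample Z: M = 4.20×10⁻³
  sample U: M = 4.06×10⁻³
Highest index: sample Y.

sample Y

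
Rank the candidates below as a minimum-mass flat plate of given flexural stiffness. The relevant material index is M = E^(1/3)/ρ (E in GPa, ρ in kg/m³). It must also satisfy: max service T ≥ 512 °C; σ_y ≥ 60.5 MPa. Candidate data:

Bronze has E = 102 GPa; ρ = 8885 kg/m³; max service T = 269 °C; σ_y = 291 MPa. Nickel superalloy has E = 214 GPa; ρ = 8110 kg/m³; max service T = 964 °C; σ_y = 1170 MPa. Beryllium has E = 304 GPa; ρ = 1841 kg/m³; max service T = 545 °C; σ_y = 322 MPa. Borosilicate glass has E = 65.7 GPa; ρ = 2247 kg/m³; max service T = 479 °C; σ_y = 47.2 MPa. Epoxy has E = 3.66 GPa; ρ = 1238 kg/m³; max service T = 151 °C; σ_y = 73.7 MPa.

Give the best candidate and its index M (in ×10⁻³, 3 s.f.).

beryllium, M = 3.65×10⁻³

Screen on constraints: max service T ≥ 512 °C; σ_y ≥ 60.5 MPa. Survivors: nickel superalloy, beryllium.
Per-candidate index values:
  beryllium: M = 3.65×10⁻³
  nickel superalloy: M = 0.738×10⁻³
Highest index: beryllium.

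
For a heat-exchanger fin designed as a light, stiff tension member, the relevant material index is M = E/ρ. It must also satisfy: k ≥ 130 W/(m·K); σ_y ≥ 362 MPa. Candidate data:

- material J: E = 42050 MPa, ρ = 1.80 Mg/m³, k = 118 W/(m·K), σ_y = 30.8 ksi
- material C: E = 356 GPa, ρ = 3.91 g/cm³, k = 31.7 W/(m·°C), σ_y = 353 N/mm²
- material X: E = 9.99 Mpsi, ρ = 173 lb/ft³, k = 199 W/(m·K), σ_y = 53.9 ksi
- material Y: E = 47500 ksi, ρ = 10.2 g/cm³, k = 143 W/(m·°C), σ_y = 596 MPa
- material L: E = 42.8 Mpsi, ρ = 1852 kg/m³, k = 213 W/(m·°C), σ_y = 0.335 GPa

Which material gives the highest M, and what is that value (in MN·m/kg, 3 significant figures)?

Screen on constraints: k ≥ 130 W/(m·K); σ_y ≥ 362 MPa. Survivors: material X, material Y.
Convert each candidate to consistent units, then evaluate M:
  material X: E = 68.88 GPa, ρ = 2771 kg/m³
  material Y: E = 327.5 GPa, ρ = 10200 kg/m³
  material Y: M = 32.1 MN·m/kg
  material X: M = 24.9 MN·m/kg
The maximum is for material Y.

material Y, M = 32.1 MN·m/kg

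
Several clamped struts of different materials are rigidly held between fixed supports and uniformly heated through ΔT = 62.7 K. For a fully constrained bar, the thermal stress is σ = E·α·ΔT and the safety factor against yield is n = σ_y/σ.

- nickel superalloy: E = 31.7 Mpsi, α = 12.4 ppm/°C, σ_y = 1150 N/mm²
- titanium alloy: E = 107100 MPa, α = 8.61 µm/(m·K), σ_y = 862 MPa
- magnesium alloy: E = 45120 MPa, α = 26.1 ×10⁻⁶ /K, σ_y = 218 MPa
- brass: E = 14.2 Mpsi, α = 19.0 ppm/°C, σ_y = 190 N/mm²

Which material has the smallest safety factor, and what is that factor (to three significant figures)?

brass, n = 1.63

In consistent units (E in GPa, α in ×10⁻⁶/K, σ_y in MPa):
  nickel superalloy: E = 218.6, α = 12.4, σ_y = 1150 → σ = 170 MPa, n = 6.77
  titanium alloy: E = 107.1, α = 8.61, σ_y = 862.0 → σ = 57.8 MPa, n = 14.9
  magnesium alloy: E = 45.12, α = 26.1, σ_y = 218.0 → σ = 73.8 MPa, n = 2.95
  brass: E = 97.91, α = 19.0, σ_y = 190.0 → σ = 117 MPa, n = 1.63
The minimum is brass at n = 1.63.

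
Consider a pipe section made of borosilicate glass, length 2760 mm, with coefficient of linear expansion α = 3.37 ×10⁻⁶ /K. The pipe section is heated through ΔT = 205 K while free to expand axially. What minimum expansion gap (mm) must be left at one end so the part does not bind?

ΔL = α·L₀·ΔT = 3.37×10⁻⁶ × 2760 mm × 205.0 K = 1.91 mm.

1.91 mm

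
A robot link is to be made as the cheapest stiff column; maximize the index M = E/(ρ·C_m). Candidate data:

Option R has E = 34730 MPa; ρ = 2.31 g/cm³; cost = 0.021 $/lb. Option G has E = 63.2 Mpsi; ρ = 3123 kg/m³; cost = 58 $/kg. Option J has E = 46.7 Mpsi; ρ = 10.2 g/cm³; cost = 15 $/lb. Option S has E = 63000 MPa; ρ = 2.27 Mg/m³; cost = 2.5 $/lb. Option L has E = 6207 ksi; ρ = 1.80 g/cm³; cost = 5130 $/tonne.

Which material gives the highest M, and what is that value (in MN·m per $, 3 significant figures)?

After converting to SI:
  option R: E = 34.73 GPa, ρ = 2310 kg/m³, cost = 0.04630 $/kg
  option G: E = 435.7 GPa, ρ = 3123 kg/m³, cost = 58.00 $/kg
  option J: E = 322.0 GPa, ρ = 10200 kg/m³, cost = 33.07 $/kg
  option S: E = 63.00 GPa, ρ = 2270 kg/m³, cost = 5.511 $/kg
  option L: E = 42.80 GPa, ρ = 1800 kg/m³, cost = 5.130 $/kg
  option R: M = 325 MN·m per $
  option S: M = 5.04 MN·m per $
  option L: M = 4.63 MN·m per $
  option G: M = 2.41 MN·m per $
  option J: M = 0.955 MN·m per $
Highest index: option R.

option R, M = 325 MN·m per $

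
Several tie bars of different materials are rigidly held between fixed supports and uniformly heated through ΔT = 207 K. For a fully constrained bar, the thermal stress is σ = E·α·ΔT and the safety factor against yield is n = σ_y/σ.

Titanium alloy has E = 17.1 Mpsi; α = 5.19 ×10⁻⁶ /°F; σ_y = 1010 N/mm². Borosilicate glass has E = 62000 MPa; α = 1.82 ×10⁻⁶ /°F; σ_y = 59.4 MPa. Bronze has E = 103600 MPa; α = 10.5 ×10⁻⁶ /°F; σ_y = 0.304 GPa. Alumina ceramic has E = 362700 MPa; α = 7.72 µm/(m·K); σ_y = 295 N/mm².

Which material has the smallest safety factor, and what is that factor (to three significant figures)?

alumina ceramic, n = 0.509

Converting E to GPa, α to ×10⁻⁶/K, σ_y to MPa, then σ and n for each:
  titanium alloy: E = 117.9, α = 9.34, σ_y = 1010 → σ = 228 MPa, n = 4.43
  borosilicate glass: E = 62.00, α = 3.28, σ_y = 59.40 → σ = 42.0 MPa, n = 1.41
  bronze: E = 103.6, α = 18.9, σ_y = 304.0 → σ = 405 MPa, n = 0.750
  alumina ceramic: E = 362.7, α = 7.72, σ_y = 295.0 → σ = 580 MPa, n = 0.509
Alumina ceramic has the lowest safety factor, n = 0.509.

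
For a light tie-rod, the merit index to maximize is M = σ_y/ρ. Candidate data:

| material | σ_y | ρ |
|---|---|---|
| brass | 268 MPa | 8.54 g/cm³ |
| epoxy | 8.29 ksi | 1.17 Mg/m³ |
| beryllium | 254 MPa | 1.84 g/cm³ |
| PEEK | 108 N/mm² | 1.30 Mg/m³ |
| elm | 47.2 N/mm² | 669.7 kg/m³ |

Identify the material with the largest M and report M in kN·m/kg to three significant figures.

beryllium, M = 138 kN·m/kg

Putting every candidate on a common basis:
  brass: σ_y = 268.0 MPa, ρ = 8540 kg/m³
  epoxy: σ_y = 57.16 MPa, ρ = 1170 kg/m³
  beryllium: σ_y = 254.0 MPa, ρ = 1840 kg/m³
  PEEK: σ_y = 108.0 MPa, ρ = 1300 kg/m³
  elm: σ_y = 47.20 MPa, ρ = 669.7 kg/m³
  beryllium: M = 138 kN·m/kg
  PEEK: M = 83.1 kN·m/kg
  elm: M = 70.5 kN·m/kg
  epoxy: M = 48.9 kN·m/kg
  brass: M = 31.4 kN·m/kg
Beryllium has the largest M.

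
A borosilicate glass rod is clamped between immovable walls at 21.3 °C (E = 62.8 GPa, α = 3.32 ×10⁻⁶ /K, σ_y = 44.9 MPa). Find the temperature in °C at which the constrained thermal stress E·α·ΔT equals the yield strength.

E·α·ΔT = 44.90 MPa ⇒ ΔT = 44.90 / (62.80×10³ × 3.32×10⁻⁶) = 215.4 K.
T = 21.3 + 215.4 = 236.7 °C.

237 °C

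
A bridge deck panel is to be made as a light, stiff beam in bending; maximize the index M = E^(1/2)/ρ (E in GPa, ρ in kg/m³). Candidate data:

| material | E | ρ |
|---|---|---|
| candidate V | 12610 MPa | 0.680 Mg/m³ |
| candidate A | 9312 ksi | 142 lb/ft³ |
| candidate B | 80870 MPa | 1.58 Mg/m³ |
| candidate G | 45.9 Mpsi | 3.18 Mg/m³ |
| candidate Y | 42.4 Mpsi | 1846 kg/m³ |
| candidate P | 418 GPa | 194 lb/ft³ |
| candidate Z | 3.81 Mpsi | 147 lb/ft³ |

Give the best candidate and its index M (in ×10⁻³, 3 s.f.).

candidate Y, M = 9.26×10⁻³

Putting every candidate on a common basis:
  candidate V: E = 12.61 GPa, ρ = 680.0 kg/m³
  candidate A: E = 64.20 GPa, ρ = 2275 kg/m³
  candidate B: E = 80.87 GPa, ρ = 1580 kg/m³
  candidate G: E = 316.5 GPa, ρ = 3180 kg/m³
  candidate Y: E = 292.3 GPa, ρ = 1846 kg/m³
  candidate P: E = 418.0 GPa, ρ = 3108 kg/m³
  candidate Z: E = 26.27 GPa, ρ = 2355 kg/m³
  candidate Y: M = 9.26×10⁻³
  candidate P: M = 6.58×10⁻³
  candidate B: M = 5.69×10⁻³
  candidate G: M = 5.59×10⁻³
  candidate V: M = 5.22×10⁻³
  candidate A: M = 3.52×10⁻³
  candidate Z: M = 2.18×10⁻³
Candidate Y has the largest M.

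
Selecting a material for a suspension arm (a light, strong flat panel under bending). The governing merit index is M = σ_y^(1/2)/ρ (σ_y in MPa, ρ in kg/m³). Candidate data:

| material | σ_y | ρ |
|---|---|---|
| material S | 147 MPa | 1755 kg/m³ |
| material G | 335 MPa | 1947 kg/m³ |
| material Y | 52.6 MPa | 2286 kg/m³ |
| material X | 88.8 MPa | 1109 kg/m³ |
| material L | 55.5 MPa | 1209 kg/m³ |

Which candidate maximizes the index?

Computing M directly (units already consistent):
  material G: M = 9.40×10⁻³
  material X: M = 8.50×10⁻³
  material S: M = 6.91×10⁻³
  material L: M = 6.16×10⁻³
  material Y: M = 3.17×10⁻³
Material G ranks first.

material G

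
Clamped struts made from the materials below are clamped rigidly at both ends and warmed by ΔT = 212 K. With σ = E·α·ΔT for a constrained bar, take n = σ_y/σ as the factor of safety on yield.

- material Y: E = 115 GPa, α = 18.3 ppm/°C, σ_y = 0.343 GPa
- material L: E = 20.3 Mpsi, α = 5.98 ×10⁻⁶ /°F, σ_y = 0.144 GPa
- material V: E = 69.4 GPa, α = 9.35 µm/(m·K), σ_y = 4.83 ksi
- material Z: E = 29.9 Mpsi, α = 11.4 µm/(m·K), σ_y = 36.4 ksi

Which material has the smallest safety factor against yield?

Converting E to GPa, α to ×10⁻⁶/K, σ_y to MPa, then σ and n for each:
  material Y: E = 115.0, α = 18.3, σ_y = 343.0 → σ = 446 MPa, n = 0.769
  material L: E = 140.0, α = 10.8, σ_y = 144.0 → σ = 319 MPa, n = 0.451
  material V: E = 69.40, α = 9.35, σ_y = 33.30 → σ = 138 MPa, n = 0.242
  material Z: E = 206.2, α = 11.4, σ_y = 251.0 → σ = 498 MPa, n = 0.504
The minimum is material V at n = 0.242.

material V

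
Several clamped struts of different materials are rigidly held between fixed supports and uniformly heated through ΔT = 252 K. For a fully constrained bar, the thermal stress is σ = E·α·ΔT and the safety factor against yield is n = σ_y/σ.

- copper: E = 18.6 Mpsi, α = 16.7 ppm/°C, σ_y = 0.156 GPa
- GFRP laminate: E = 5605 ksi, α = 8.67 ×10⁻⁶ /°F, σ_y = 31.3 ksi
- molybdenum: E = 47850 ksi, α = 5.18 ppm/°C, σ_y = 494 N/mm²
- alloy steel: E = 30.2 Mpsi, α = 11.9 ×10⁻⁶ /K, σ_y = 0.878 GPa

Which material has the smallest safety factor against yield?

Converting E to GPa, α to ×10⁻⁶/K, σ_y to MPa, then σ and n for each:
  copper: E = 128.2, α = 16.7, σ_y = 156.0 → σ = 540 MPa, n = 0.289
  GFRP laminate: E = 38.65, α = 15.6, σ_y = 215.8 → σ = 152 MPa, n = 1.42
  molybdenum: E = 329.9, α = 5.18, σ_y = 494.0 → σ = 431 MPa, n = 1.15
  alloy steel: E = 208.2, α = 11.9, σ_y = 878.0 → σ = 624 MPa, n = 1.41
Copper has the lowest safety factor, n = 0.289.

copper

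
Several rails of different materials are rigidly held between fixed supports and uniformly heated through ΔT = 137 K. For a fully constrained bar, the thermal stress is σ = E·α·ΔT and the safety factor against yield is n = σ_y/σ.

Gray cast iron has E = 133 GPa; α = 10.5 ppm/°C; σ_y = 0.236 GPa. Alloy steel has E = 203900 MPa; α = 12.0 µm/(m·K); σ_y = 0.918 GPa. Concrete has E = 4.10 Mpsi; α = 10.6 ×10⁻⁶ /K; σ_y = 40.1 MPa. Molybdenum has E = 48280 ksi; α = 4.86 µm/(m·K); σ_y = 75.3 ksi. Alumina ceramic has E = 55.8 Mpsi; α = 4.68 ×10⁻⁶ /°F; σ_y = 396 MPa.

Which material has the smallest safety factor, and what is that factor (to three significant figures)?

alumina ceramic, n = 0.892

In consistent units (E in GPa, α in ×10⁻⁶/K, σ_y in MPa):
  gray cast iron: E = 133.0, α = 10.5, σ_y = 236.0 → σ = 191 MPa, n = 1.23
  alloy steel: E = 203.9, α = 12.0, σ_y = 918.0 → σ = 335 MPa, n = 2.74
  concrete: E = 28.27, α = 10.6, σ_y = 40.10 → σ = 41.1 MPa, n = 0.977
  molybdenum: E = 332.9, α = 4.86, σ_y = 519.2 → σ = 222 MPa, n = 2.34
  alumina ceramic: E = 384.7, α = 8.42, σ_y = 396.0 → σ = 444 MPa, n = 0.892
Smallest n: alumina ceramic with n = 0.892.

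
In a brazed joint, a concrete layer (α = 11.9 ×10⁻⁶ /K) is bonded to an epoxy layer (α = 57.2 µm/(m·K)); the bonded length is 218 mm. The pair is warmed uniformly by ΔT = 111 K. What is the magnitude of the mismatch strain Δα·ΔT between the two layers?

5.03×10⁻³

Δα = |11.9 − 57.2|×10⁻⁶/K = 45.3×10⁻⁶/K.
Mismatch strain = Δα·ΔT = 45.3×10⁻⁶ × 111.0 = 5.03×10⁻³.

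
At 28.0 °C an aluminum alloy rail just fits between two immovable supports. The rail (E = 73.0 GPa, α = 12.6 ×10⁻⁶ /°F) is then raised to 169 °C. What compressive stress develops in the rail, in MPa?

α = 12.6×10⁻⁶/°F × 9/5 = 22.7×10⁻⁶/K.
ΔT = 141.0 K. Constrained thermal stress σ = E·α·ΔT = 73.00×10³ MPa × 22.7×10⁻⁶ × 141.0 = 233 MPa (compressive).

233 MPa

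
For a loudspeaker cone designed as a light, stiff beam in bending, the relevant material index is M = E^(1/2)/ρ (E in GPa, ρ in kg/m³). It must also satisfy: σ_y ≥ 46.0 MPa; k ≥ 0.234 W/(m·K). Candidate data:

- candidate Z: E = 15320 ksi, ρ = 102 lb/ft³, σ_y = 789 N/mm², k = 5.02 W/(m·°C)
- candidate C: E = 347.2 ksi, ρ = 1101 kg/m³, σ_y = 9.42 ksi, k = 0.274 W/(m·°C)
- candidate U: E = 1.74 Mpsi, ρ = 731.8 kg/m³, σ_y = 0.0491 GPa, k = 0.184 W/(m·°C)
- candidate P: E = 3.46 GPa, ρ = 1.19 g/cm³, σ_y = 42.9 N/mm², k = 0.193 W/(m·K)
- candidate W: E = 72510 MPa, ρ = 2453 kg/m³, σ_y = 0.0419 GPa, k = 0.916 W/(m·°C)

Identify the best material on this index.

candidate Z

Screen on constraints: σ_y ≥ 46.0 MPa; k ≥ 0.234 W/(m·K). Survivors: candidate Z, candidate C.
After converting to SI:
  candidate Z: E = 105.6 GPa, ρ = 1634 kg/m³
  candidate C: E = 2.394 GPa, ρ = 1101 kg/m³
  candidate Z: M = 6.29×10⁻³
  candidate C: M = 1.41×10⁻³
Highest index: candidate Z.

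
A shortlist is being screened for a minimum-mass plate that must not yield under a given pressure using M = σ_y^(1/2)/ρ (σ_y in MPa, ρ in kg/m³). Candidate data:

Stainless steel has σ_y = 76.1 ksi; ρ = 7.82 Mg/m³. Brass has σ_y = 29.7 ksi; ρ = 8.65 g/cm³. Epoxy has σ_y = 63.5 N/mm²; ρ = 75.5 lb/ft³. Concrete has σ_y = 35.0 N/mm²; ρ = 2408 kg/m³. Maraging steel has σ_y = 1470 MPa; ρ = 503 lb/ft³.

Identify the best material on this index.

epoxy

After converting to SI:
  stainless steel: σ_y = 524.7 MPa, ρ = 7820 kg/m³
  brass: σ_y = 204.8 MPa, ρ = 8650 kg/m³
  epoxy: σ_y = 63.50 MPa, ρ = 1209 kg/m³
  concrete: σ_y = 35.00 MPa, ρ = 2408 kg/m³
  maraging steel: σ_y = 1470 MPa, ρ = 8057 kg/m³
  epoxy: M = 6.59×10⁻³
  maraging steel: M = 4.76×10⁻³
  stainless steel: M = 2.93×10⁻³
  concrete: M = 2.46×10⁻³
  brass: M = 1.65×10⁻³
Epoxy has the largest M.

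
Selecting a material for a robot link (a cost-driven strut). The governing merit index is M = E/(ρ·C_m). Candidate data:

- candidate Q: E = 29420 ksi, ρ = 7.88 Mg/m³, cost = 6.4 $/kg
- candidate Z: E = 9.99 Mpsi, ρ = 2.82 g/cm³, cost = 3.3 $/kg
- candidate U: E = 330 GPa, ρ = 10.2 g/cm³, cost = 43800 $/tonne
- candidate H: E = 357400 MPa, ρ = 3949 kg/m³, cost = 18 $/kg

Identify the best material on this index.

candidate Z

Convert each candidate to consistent units, then evaluate M:
  candidate Q: E = 202.8 GPa, ρ = 7880 kg/m³, cost = 6.400 $/kg
  candidate Z: E = 68.88 GPa, ρ = 2820 kg/m³, cost = 3.300 $/kg
  candidate U: E = 330.0 GPa, ρ = 10200 kg/m³, cost = 43.80 $/kg
  candidate H: E = 357.4 GPa, ρ = 3949 kg/m³, cost = 18.00 $/kg
  candidate Z: M = 7.40 MN·m per $
  candidate H: M = 5.03 MN·m per $
  candidate Q: M = 4.02 MN·m per $
  candidate U: M = 0.739 MN·m per $
Highest index: candidate Z.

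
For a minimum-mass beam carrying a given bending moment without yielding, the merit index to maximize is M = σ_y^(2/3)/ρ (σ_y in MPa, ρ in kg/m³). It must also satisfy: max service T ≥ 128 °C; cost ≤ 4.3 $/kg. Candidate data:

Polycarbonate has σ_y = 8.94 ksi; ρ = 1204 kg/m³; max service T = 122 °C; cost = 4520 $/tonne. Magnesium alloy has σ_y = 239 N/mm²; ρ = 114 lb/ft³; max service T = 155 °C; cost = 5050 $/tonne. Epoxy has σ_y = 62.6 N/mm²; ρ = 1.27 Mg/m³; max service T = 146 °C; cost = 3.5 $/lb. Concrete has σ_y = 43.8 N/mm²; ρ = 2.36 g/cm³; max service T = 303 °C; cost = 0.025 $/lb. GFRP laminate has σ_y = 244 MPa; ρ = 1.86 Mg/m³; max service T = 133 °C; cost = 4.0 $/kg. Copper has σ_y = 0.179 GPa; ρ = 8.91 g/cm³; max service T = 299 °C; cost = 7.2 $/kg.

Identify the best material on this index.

GFRP laminate

Screen on constraints: max service T ≥ 128 °C; cost ≤ 4.3 $/kg. Survivors: concrete, GFRP laminate.
Normalizing units and computing the index:
  concrete: σ_y = 43.80 MPa, ρ = 2360 kg/m³
  GFRP laminate: σ_y = 244.0 MPa, ρ = 1860 kg/m³
  GFRP laminate: M = 21.0×10⁻³
  concrete: M = 5.27×10⁻³
Highest index: GFRP laminate.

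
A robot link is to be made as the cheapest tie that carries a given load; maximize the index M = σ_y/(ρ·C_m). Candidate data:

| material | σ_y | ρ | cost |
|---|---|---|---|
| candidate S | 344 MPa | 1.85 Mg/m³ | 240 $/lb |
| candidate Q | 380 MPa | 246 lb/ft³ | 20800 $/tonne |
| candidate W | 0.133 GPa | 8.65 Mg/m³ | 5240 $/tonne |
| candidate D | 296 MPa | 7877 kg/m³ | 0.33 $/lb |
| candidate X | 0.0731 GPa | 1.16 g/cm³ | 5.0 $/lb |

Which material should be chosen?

candidate D

In SI units:
  candidate S: σ_y = 344.0 MPa, ρ = 1850 kg/m³, cost = 529.1 $/kg
  candidate Q: σ_y = 380.0 MPa, ρ = 3941 kg/m³, cost = 20.80 $/kg
  candidate W: σ_y = 133.0 MPa, ρ = 8650 kg/m³, cost = 5.240 $/kg
  candidate D: σ_y = 296.0 MPa, ρ = 7877 kg/m³, cost = 0.7275 $/kg
  candidate X: σ_y = 73.10 MPa, ρ = 1160 kg/m³, cost = 11.02 $/kg
  candidate D: M = 51.7 kN·m per $
  candidate X: M = 5.72 kN·m per $
  candidate Q: M = 4.64 kN·m per $
  candidate W: M = 2.93 kN·m per $
  candidate S: M = 0.351 kN·m per $
Candidate D ranks first.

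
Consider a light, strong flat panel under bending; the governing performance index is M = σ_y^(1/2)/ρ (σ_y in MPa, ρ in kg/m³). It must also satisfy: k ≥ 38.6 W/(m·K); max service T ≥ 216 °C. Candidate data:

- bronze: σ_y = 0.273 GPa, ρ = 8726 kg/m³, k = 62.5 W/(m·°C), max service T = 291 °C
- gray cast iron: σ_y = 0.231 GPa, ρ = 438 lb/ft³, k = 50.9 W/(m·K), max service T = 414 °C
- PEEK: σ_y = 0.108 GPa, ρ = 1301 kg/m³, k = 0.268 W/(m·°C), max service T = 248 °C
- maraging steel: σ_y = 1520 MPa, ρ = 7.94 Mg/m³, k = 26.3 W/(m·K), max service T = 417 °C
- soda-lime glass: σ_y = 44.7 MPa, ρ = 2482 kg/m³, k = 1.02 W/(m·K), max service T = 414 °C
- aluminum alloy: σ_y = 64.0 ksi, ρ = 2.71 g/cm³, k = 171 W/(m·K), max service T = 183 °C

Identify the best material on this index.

gray cast iron

Screen on constraints: k ≥ 38.6 W/(m·K); max service T ≥ 216 °C. Survivors: bronze, gray cast iron.
Putting every candidate on a common basis:
  bronze: σ_y = 273.0 MPa, ρ = 8726 kg/m³
  gray cast iron: σ_y = 231.0 MPa, ρ = 7016 kg/m³
  gray cast iron: M = 2.17×10⁻³
  bronze: M = 1.89×10⁻³
Highest index: gray cast iron.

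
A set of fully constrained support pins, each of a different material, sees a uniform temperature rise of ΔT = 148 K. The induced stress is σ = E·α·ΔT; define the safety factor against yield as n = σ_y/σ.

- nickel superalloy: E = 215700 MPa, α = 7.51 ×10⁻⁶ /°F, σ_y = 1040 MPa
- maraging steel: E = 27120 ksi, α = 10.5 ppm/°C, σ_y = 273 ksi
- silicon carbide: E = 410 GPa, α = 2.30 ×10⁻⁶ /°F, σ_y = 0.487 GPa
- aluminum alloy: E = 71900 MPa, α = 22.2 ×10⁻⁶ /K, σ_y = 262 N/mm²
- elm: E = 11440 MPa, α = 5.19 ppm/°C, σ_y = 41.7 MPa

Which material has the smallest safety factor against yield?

Converting E to GPa, α to ×10⁻⁶/K, σ_y to MPa, then σ and n for each:
  nickel superalloy: E = 215.7, α = 13.5, σ_y = 1040 → σ = 432 MPa, n = 2.41
  maraging steel: E = 187.0, α = 10.5, σ_y = 1882 → σ = 291 MPa, n = 6.48
  silicon carbide: E = 410.0, α = 4.14, σ_y = 487.0 → σ = 251 MPa, n = 1.94
  aluminum alloy: E = 71.90, α = 22.2, σ_y = 262.0 → σ = 236 MPa, n = 1.11
  elm: E = 11.44, α = 5.19, σ_y = 41.70 → σ = 8.79 MPa, n = 4.75
The minimum is aluminum alloy at n = 1.11.

aluminum alloy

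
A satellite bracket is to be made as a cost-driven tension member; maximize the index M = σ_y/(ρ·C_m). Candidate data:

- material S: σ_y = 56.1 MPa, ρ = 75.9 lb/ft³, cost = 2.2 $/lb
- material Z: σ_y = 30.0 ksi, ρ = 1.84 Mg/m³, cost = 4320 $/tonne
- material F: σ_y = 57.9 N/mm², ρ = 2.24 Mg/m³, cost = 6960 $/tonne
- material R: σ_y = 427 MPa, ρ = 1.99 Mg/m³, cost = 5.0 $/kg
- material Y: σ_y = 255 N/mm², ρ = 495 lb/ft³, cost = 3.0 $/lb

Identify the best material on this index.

In SI units:
  material S: σ_y = 56.10 MPa, ρ = 1216 kg/m³, cost = 4.850 $/kg
  material Z: σ_y = 206.8 MPa, ρ = 1840 kg/m³, cost = 4.320 $/kg
  material F: σ_y = 57.90 MPa, ρ = 2240 kg/m³, cost = 6.960 $/kg
  material R: σ_y = 427.0 MPa, ρ = 1990 kg/m³, cost = 5.000 $/kg
  material Y: σ_y = 255.0 MPa, ρ = 7929 kg/m³, cost = 6.614 $/kg
  material R: M = 42.9 kN·m per $
  material Z: M = 26.0 kN·m per $
  material S: M = 9.51 kN·m per $
  material Y: M = 4.86 kN·m per $
  material F: M = 3.71 kN·m per $
The maximum is for material R.

material R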